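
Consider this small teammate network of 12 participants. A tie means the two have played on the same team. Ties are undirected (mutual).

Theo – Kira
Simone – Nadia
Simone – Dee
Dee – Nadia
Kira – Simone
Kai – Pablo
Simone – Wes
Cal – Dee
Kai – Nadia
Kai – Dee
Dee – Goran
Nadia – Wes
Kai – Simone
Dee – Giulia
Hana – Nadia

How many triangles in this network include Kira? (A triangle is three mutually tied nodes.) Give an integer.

Kira's neighbors are Simone and Theo, but none of them are tied to each other, so no triangle contains Kira.

0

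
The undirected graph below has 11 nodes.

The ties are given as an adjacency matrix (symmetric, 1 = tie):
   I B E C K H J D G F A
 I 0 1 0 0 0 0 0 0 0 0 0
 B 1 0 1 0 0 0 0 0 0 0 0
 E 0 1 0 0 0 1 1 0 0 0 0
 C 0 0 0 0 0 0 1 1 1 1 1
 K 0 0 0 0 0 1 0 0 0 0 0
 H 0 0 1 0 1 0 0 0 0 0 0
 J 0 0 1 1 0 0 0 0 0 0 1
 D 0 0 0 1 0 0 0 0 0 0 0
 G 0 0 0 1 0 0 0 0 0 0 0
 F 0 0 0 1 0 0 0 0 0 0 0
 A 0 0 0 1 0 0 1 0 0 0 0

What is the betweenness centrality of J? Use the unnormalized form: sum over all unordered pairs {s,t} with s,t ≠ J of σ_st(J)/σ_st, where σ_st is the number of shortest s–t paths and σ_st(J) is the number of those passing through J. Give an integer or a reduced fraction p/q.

25

Pairs whose geodesics pass through J — I–C: 1; I–D: 1; I–G: 1; I–F: 1; I–A: 1; B–C: 1; B–D: 1; B–G: 1; B–F: 1; B–A: 1; E–C: 1; E–D: 1; E–G: 1; E–F: 1 … (+11 more pairs).
All other pairs contribute 0.
Summing the contributions gives betweenness(J) = 25.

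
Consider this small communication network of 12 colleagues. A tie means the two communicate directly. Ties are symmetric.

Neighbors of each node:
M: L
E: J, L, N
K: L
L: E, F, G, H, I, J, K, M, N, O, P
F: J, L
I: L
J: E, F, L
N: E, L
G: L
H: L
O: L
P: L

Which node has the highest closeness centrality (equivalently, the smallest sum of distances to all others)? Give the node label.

L

Farness (sum of distances to all others) for each node — E:19, F:20, G:21, H:21, I:21, J:19, K:21, L:11, M:21, N:20, O:21, P:21.
The smallest farness is 11, for L, so L has the highest closeness.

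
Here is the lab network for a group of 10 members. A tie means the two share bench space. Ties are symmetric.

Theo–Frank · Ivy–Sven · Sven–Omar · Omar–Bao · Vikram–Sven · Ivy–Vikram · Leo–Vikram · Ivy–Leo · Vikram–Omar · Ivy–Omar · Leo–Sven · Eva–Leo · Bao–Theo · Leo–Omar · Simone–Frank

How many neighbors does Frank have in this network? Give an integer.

2

Frank is directly tied to Simone and Theo. That is 2 neighbors, so the degree of Frank is 2.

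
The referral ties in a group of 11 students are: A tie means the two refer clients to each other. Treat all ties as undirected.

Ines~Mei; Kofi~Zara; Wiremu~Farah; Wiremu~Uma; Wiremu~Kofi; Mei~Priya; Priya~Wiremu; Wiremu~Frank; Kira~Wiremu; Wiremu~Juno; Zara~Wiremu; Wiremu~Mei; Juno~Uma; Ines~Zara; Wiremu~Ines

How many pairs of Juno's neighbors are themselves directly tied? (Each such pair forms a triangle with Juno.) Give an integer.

Juno's neighbors: Uma and Wiremu.
Neighbor pairs that are themselves tied: Juno–Uma–Wiremu. Each forms one triangle with Juno, for 1 in total.

1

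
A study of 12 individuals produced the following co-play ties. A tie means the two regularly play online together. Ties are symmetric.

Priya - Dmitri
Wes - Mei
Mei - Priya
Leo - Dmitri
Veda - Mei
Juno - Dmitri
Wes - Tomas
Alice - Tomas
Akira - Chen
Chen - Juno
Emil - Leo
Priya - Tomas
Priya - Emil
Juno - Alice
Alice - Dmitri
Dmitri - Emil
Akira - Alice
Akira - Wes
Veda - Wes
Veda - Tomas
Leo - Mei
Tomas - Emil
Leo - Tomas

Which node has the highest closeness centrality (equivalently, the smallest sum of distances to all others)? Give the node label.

Farness (sum of distances to all others) for each node — Akira:22, Alice:19, Chen:26, Dmitri:19, Emil:20, Juno:22, Leo:20, Mei:21, Priya:20, Tomas:17, Veda:22, Wes:20.
The smallest farness is 17, for Tomas, so Tomas has the highest closeness.

Tomas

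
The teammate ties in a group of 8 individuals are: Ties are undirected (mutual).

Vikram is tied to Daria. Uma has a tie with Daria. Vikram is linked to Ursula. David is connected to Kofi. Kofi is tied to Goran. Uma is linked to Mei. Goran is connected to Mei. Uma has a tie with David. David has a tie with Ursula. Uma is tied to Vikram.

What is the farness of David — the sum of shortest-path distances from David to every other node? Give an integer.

Distances from David: Daria:2, Goran:2, Kofi:1, Mei:2, Uma:1, Ursula:1, Vikram:2.
Sum = 2 + 2 + 1 + 2 + 1 + 1 + 2 = 11.

11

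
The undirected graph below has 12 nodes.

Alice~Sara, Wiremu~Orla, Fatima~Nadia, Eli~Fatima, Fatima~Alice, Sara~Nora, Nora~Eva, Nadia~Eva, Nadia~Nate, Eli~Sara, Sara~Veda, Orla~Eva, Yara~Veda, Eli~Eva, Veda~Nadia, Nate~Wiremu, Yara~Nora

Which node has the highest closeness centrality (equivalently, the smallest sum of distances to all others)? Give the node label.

Nadia

Farness (sum of distances to all others) for each node — Alice:27, Eli:22, Eva:19, Fatima:23, Nadia:18, Nate:25, Nora:22, Orla:26, Sara:22, Veda:21, Wiremu:30, Yara:27.
The smallest farness is 18, for Nadia, so Nadia has the highest closeness.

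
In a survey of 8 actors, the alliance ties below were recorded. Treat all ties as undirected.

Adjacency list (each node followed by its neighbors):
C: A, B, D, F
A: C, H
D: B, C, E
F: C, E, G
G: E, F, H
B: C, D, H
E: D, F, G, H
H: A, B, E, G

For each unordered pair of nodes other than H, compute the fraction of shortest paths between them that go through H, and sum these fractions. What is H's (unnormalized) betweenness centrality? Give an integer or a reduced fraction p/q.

Pairs whose geodesics pass through H — E–A: 1; E–B: 1/2; A–B: 1/2; A–G: 1; B–G: 1.
All other pairs contribute 0.
Summing the contributions gives betweenness(H) = 4.

4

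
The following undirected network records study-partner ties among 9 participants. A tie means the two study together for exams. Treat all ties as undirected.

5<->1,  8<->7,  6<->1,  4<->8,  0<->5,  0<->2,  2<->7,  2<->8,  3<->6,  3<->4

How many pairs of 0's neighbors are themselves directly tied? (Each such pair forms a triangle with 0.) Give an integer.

0's neighbors are 2 and 5, but none of them are tied to each other, so no triangle contains 0.

0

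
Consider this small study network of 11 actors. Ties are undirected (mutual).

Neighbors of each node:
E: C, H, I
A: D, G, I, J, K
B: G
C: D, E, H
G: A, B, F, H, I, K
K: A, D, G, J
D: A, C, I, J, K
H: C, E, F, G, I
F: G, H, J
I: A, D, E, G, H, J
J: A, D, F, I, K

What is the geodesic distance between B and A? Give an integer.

One shortest route is B – G – A, which uses 2 edges, and B and A are not directly tied, so nothing shorter exists. So d(B,A) = 2.

2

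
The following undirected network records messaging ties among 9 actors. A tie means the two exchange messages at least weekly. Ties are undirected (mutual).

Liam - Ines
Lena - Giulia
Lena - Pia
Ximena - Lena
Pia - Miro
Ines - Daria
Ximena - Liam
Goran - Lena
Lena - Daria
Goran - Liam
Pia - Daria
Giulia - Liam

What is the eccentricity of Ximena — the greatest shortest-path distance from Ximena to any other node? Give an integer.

Distances from Ximena: Daria:2, Giulia:2, Goran:2, Ines:2, Lena:1, Liam:1, Miro:3, Pia:2.
The largest is 3 (to Miro), so the eccentricity of Ximena is 3.

3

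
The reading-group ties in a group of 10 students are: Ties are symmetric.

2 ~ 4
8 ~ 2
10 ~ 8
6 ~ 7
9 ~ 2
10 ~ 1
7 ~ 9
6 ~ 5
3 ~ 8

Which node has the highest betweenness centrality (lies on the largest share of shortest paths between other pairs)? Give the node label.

Unnormalized betweenness of each node: 1:0, 2:24, 3:0, 4:0, 5:0, 6:8, 7:14, 8:20, 9:18, 10:8.
2 has the largest value, 24, making it the main broker — the node through which the most shortest paths run.

2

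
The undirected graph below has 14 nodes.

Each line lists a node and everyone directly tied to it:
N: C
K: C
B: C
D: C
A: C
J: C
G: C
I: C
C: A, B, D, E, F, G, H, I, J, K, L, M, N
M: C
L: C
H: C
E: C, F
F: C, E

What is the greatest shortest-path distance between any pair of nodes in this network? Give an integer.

2

Eccentricity of each node (its greatest distance to any other): A:2, B:2, C:1, D:2, E:2, F:2, G:2, H:2, I:2, J:2, K:2, L:2, M:2, N:2.
The maximum eccentricity is 2, realized for instance by the pair D–L via D – C – L. So the diameter is 2.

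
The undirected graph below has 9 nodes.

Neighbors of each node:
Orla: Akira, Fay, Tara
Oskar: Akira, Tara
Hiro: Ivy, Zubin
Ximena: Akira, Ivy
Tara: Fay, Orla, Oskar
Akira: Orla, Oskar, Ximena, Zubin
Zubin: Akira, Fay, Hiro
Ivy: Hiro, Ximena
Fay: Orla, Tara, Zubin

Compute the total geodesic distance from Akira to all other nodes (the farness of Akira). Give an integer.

Distances from Akira: Fay:2, Hiro:2, Ivy:2, Orla:1, Oskar:1, Tara:2, Ximena:1, Zubin:1.
Sum = 2 + 2 + 2 + 1 + 1 + 2 + 1 + 1 = 12.

12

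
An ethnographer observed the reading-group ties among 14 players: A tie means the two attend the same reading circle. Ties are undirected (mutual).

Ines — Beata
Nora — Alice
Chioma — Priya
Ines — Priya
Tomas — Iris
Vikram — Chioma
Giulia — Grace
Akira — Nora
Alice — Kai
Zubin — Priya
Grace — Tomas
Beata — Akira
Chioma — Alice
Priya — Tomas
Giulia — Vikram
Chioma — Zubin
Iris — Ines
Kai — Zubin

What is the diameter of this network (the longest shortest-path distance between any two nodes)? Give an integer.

5

Eccentricity of each node (its greatest distance to any other): Akira:5, Alice:4, Beata:5, Chioma:3, Giulia:5, Grace:5, Ines:4, Iris:4, Kai:4, Nora:5, Priya:3, Tomas:4, Vikram:4, Zubin:4.
The maximum eccentricity is 5, realized for instance by the pair Giulia–Beata via Giulia – Vikram – Chioma – Priya – Ines – Beata. So the diameter is 5.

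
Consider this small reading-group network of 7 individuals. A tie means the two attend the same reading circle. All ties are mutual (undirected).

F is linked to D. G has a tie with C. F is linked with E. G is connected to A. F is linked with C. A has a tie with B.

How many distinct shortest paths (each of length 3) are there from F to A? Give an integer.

The shortest distance is 3, and the only length-3 path is F–C–G–A. So there is exactly 1 shortest path.

1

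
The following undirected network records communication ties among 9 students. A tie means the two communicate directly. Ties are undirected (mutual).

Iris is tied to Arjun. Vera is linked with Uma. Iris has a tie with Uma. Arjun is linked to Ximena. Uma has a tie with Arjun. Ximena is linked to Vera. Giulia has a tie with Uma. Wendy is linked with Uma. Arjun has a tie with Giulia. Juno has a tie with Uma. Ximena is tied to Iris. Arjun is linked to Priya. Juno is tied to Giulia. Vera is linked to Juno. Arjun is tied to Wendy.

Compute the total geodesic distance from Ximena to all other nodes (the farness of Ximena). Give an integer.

13

Distances from Ximena: Arjun:1, Giulia:2, Iris:1, Juno:2, Priya:2, Uma:2, Vera:1, Wendy:2.
Sum = 1 + 2 + 1 + 2 + 2 + 2 + 1 + 2 = 13.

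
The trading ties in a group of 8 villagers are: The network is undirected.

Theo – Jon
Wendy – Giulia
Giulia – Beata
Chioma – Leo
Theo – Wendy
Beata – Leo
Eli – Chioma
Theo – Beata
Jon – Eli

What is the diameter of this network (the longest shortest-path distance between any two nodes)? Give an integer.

Eccentricity of each node (its greatest distance to any other): Beata:3, Chioma:4, Eli:4, Giulia:4, Jon:3, Leo:3, Theo:3, Wendy:4.
The maximum eccentricity is 4, realized for instance by the pair Eli–Giulia via Eli – Jon – Theo – Beata – Giulia. So the diameter is 4.

4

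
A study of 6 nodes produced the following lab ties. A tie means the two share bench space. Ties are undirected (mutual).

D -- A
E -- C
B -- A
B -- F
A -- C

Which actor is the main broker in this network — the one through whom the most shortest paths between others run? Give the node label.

Unnormalized betweenness of each node: A:8, B:4, C:4, D:0, E:0, F:0.
A has the largest value, 8, making it the main broker — the node through which the most shortest paths run.

A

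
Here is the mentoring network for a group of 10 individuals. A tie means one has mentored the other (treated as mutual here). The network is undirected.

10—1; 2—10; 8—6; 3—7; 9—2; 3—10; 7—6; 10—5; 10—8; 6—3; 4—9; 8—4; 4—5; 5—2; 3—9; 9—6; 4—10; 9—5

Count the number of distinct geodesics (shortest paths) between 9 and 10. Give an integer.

4

The shortest distance is 2. The length-2 paths are: 9–5–10; 9–2–10; 9–3–10; 9–4–10.
That gives 4 distinct shortest paths.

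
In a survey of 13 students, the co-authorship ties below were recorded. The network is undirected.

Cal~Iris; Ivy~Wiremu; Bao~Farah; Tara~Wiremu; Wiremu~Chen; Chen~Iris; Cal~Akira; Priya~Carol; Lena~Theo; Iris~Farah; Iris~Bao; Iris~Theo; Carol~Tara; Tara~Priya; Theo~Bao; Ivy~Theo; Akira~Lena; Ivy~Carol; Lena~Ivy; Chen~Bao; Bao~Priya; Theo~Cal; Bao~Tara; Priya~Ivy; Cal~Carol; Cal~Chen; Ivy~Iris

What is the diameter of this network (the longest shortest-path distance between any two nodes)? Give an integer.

3

Eccentricity of each node (its greatest distance to any other): Akira:3, Bao:3, Cal:2, Carol:3, Chen:3, Farah:3, Iris:2, Ivy:2, Lena:3, Priya:3, Tara:3, Theo:2, Wiremu:3.
The maximum eccentricity is 3, realized for instance by the pair Bao–Akira via Bao – Theo – Cal – Akira. So the diameter is 3.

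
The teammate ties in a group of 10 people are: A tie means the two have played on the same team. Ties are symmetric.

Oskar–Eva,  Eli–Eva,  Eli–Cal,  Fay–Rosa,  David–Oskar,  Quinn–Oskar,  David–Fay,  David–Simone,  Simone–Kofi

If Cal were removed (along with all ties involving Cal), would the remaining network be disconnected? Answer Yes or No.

Even without Cal, every remaining node can still reach every other (the residual graph is connected), so Cal is not a cut vertex.

No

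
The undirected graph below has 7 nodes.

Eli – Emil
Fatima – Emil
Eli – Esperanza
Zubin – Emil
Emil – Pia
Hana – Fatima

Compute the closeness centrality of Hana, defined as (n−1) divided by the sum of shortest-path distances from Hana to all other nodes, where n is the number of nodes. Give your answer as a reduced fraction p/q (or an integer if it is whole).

3/8

Distances from Hana: Eli:3, Emil:2, Esperanza:4, Fatima:1, Pia:3, Zubin:3. Sum = 16.
n = 7, so closeness = 6/16 = 3/8.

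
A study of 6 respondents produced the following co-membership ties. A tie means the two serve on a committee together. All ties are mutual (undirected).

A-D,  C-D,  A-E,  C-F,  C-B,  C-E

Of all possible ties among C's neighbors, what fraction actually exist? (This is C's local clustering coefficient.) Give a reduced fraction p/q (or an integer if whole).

C's neighbors: B, D, E, and F (k = 4).
Possible neighbor pairs: C(4,2) = 6. Edges among them: none → e = 0.
Clustering(C) = 0/6 = 0.

0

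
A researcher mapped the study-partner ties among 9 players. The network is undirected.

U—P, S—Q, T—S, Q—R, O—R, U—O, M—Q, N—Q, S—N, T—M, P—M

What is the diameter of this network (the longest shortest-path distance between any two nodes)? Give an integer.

Eccentricity of each node (its greatest distance to any other): M:3, N:4, O:4, P:3, Q:3, R:3, S:4, T:4, U:4.
The maximum eccentricity is 4, realized for instance by the pair T–O via T – M – Q – R – O. So the diameter is 4.

4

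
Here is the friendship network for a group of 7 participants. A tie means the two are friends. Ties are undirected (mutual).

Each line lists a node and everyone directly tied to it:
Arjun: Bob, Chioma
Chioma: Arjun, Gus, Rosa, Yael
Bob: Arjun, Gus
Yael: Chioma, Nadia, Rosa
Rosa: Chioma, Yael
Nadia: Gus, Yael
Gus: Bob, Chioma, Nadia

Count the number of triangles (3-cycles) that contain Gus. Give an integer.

Gus's neighbors are Bob, Chioma, and Nadia, but none of them are tied to each other, so no triangle contains Gus.

0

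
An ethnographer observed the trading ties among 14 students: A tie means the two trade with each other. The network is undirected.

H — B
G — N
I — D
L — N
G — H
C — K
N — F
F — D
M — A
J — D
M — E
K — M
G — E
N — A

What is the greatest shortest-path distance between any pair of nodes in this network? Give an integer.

7

Eccentricity of each node (its greatest distance to any other): A:4, B:6, C:7, D:6, E:5, F:5, G:4, H:5, I:7, J:7, K:6, L:5, M:5, N:4.
The maximum eccentricity is 7, realized for instance by the pair C–J via C – K – M – A – N – F – D – J. So the diameter is 7.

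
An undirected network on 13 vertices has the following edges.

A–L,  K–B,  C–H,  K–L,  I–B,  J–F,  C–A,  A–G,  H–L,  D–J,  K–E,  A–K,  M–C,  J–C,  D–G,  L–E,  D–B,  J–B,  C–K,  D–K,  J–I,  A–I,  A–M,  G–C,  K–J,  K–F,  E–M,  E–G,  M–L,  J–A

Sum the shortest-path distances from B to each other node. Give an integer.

22

Distances from B: A:2, C:2, D:1, E:2, F:2, G:2, H:3, I:1, J:1, K:1, L:2, M:3.
Sum = 2 + 2 + 1 + 2 + 2 + 2 + 3 + 1 + 1 + 1 + 2 + 3 = 22.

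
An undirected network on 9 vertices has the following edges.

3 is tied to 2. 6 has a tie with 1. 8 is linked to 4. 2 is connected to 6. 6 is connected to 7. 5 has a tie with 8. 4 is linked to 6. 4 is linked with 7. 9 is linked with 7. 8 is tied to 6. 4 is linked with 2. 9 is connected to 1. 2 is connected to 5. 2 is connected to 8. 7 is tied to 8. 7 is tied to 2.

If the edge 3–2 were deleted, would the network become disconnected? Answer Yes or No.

Without the 3–2 edge there is no alternate route between 3 and 2, so the network disconnects. It is a bridge.

Yes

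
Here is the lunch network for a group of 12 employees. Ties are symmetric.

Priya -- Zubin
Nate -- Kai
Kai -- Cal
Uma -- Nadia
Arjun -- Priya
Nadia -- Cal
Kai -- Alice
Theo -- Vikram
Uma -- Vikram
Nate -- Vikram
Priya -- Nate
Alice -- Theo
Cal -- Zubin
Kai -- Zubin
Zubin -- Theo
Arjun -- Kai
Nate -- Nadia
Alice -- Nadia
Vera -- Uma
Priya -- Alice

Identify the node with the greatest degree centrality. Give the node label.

Degrees — Alice:4, Arjun:2, Cal:3, Kai:5, Nadia:4, Nate:4, Priya:4, Theo:3, Uma:3, Vera:1, Vikram:3, Zubin:4.
The maximum is 5, attained only by Kai.

Kai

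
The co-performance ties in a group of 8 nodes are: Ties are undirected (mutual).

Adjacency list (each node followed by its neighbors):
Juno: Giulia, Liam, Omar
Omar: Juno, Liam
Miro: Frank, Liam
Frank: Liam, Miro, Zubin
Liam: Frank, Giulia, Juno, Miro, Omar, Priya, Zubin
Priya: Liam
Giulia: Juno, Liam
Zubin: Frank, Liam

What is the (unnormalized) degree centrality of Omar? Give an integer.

Omar is directly tied to Juno and Liam. That is 2 neighbors, so the degree of Omar is 2.

2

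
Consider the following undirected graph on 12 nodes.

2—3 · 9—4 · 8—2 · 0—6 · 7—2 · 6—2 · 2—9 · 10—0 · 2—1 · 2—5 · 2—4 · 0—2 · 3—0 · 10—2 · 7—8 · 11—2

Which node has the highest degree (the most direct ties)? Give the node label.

2

Degrees — 0:4, 1:1, 2:11, 3:2, 4:2, 5:1, 6:2, 7:2, 8:2, 9:2, 10:2, 11:1.
The maximum is 11, attained only by 2.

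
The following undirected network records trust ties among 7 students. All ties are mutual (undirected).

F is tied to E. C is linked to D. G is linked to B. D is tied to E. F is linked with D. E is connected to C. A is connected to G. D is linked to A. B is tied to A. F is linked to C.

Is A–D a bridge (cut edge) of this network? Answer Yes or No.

Yes

Without the A–D edge there is no alternate route between A and D, so the network disconnects. It is a bridge.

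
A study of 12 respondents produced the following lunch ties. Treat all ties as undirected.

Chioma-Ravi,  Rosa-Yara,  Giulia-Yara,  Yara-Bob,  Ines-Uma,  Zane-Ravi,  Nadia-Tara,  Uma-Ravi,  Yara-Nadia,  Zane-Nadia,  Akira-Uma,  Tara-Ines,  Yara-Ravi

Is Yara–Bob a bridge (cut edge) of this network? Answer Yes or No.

Yes

Without the Yara–Bob edge there is no alternate route between Yara and Bob, so the network disconnects. It is a bridge.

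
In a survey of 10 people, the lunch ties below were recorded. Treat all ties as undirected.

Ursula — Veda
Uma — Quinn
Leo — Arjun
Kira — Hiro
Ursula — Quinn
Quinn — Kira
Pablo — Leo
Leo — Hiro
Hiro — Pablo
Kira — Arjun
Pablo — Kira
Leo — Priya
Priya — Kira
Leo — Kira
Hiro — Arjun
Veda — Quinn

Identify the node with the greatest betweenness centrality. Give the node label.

Unnormalized betweenness of each node: Arjun:0, Hiro:1/3, Kira:131/6, Leo:11/6, Pablo:0, Priya:0, Quinn:20, Uma:0, Ursula:0, Veda:0.
Kira has the largest value, 131/6, making it the main broker — the node through which the most shortest paths run.

Kira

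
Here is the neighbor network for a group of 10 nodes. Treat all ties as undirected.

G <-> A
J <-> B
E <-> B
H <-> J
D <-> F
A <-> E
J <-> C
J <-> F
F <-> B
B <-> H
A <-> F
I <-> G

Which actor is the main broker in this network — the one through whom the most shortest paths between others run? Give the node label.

F

Unnormalized betweenness of each node: A:15, B:7, C:0, D:0, E:5/2, F:35/2, G:8, H:0, I:0, J:10.
F has the largest value, 35/2, making it the main broker — the node through which the most shortest paths run.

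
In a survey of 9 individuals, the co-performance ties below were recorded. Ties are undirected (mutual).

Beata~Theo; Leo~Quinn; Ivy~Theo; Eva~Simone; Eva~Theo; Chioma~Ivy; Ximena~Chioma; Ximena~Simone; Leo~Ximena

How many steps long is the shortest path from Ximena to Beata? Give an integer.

One shortest route is Ximena – Simone – Eva – Theo – Beata, which uses 4 edges, and at distance 3 from Ximena we only reach {Theo}, which does not include Beata. So d(Ximena,Beata) = 4.

4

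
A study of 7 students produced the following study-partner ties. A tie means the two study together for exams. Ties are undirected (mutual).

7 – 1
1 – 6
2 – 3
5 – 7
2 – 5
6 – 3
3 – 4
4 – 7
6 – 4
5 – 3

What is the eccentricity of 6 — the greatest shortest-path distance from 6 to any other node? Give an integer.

Distances from 6: 1:1, 2:2, 3:1, 4:1, 5:2, 7:2.
The largest is 2 (to 7, 2, and 5), so the eccentricity of 6 is 2.

2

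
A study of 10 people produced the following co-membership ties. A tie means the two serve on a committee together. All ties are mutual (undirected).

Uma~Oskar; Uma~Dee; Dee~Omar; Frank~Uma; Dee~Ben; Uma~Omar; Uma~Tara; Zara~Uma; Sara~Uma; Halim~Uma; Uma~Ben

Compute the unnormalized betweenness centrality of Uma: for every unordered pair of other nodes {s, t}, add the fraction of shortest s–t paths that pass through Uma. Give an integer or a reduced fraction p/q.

Pairs whose geodesics pass through Uma — Zara–Tara: 1; Zara–Oskar: 1; Zara–Ben: 1; Zara–Omar: 1; Zara–Sara: 1; Zara–Dee: 1; Zara–Frank: 1; Zara–Halim: 1; Tara–Oskar: 1; Tara–Ben: 1; Tara–Omar: 1; Tara–Sara: 1; Tara–Dee: 1; Tara–Frank: 1 … (+20 more pairs).
All other pairs contribute 0.
Summing the contributions gives betweenness(Uma) = 67/2.

67/2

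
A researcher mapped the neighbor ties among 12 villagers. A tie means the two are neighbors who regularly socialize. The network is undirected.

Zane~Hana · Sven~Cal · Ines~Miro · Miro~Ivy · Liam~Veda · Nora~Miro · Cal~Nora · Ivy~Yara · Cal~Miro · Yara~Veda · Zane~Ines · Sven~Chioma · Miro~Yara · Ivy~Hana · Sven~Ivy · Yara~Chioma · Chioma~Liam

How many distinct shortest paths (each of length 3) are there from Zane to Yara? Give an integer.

2

The shortest distance is 3. The length-3 paths are: Zane–Ines–Miro–Yara; Zane–Hana–Ivy–Yara.
That gives 2 distinct shortest paths.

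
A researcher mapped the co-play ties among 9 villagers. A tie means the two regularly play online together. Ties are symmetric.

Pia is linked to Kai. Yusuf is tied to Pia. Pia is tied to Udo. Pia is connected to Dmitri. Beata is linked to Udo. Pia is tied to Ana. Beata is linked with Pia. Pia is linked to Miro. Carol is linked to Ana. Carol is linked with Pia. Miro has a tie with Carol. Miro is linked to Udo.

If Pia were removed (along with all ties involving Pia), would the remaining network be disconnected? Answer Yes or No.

Yes

Removing Pia leaves {Dmitri} with no path to {Kai}, so the network splits into 4 components. Pia is a cut vertex.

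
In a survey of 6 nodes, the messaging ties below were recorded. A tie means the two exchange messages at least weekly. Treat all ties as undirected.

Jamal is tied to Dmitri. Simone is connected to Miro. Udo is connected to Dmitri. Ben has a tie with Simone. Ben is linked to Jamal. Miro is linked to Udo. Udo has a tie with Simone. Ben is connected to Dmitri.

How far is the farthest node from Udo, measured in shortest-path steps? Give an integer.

Distances from Udo: Ben:2, Dmitri:1, Jamal:2, Miro:1, Simone:1.
The largest is 2 (to Ben and Jamal), so the eccentricity of Udo is 2.

2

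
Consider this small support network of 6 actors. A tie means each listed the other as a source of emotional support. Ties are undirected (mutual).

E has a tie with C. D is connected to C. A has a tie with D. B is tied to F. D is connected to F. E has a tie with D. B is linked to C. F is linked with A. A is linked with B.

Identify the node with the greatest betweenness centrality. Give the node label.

D

Unnormalized betweenness of each node: A:1/3, B:1, C:4/3, D:3, E:0, F:1/3.
D has the largest value, 3, making it the main broker — the node through which the most shortest paths run.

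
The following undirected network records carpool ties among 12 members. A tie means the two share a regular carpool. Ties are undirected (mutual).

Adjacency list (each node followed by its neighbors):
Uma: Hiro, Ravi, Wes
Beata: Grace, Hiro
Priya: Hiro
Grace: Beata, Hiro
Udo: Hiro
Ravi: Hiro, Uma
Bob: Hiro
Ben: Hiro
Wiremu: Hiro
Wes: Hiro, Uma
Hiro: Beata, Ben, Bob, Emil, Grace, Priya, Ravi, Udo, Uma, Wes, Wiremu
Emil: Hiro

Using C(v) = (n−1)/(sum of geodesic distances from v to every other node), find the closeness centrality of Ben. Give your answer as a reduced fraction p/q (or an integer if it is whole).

Distances from Ben: Beata:2, Bob:2, Emil:2, Grace:2, Hiro:1, Priya:2, Ravi:2, Udo:2, Uma:2, Wes:2, Wiremu:2. Sum = 21.
n = 12, so closeness = 11/21.

11/21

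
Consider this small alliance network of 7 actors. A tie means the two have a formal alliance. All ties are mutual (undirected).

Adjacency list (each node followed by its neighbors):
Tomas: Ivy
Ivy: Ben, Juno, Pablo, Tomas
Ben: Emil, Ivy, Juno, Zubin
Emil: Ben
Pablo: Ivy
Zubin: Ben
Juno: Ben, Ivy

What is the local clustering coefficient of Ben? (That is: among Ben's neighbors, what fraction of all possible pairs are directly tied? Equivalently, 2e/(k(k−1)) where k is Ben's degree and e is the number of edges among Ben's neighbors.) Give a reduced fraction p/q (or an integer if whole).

Ben's neighbors: Emil, Ivy, Juno, and Zubin (k = 4).
Possible neighbor pairs: C(4,2) = 6. Edges among them: Ivy–Juno → e = 1.
Clustering(Ben) = 1/6.

1/6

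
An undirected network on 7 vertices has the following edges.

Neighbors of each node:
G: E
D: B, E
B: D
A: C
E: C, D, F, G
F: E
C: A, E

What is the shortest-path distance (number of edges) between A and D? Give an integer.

3

One shortest route is A – C – E – D, which uses 3 edges, and at distance 2 from A we only reach {E}, which does not include D. So d(A,D) = 3.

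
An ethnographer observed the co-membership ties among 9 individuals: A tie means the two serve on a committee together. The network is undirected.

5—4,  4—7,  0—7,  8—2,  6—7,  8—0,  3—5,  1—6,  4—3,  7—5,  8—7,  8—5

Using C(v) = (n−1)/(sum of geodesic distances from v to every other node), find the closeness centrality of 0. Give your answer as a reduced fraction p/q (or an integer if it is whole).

Distances from 0: 1:3, 2:2, 3:3, 4:2, 5:2, 6:2, 7:1, 8:1. Sum = 16.
n = 9, so closeness = 8/16 = 1/2.

1/2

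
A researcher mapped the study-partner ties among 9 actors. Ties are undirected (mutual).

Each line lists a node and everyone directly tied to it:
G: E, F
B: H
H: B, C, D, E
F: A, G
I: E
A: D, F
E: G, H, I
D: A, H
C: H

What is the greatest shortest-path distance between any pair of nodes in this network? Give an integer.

4

Eccentricity of each node (its greatest distance to any other): A:4, B:4, C:4, D:3, E:3, F:4, G:3, H:3, I:4.
The maximum eccentricity is 4, realized for instance by the pair C–F via C – H – D – A – F. So the diameter is 4.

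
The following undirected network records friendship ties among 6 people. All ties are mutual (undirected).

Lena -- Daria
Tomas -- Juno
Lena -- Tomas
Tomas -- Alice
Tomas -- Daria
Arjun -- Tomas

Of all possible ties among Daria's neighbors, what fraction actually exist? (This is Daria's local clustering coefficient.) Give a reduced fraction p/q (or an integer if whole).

1

Daria's neighbors: Lena and Tomas (k = 2).
Possible neighbor pairs: C(2,2) = 1. Edges among them: Lena–Tomas → e = 1.
Clustering(Daria) = 1/1.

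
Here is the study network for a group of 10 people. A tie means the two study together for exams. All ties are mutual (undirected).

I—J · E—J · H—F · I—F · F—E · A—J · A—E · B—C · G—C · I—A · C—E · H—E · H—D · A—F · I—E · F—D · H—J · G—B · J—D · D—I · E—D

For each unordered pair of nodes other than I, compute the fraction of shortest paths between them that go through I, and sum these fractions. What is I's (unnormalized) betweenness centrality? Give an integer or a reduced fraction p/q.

9/20

Pairs whose geodesics pass through I — F–J: 1/5; D–A: 1/4.
All other pairs contribute 0.
Summing the contributions gives betweenness(I) = 9/20.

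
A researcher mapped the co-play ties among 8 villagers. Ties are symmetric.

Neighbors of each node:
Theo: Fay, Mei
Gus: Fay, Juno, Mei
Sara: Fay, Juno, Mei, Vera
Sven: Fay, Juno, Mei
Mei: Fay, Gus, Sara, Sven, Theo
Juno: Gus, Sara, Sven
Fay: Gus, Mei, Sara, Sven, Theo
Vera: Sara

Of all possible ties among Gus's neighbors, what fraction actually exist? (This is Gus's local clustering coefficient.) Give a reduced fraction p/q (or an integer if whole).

Gus's neighbors: Fay, Juno, and Mei (k = 3).
Possible neighbor pairs: C(3,2) = 3. Edges among them: Fay–Mei → e = 1.
Clustering(Gus) = 1/3.

1/3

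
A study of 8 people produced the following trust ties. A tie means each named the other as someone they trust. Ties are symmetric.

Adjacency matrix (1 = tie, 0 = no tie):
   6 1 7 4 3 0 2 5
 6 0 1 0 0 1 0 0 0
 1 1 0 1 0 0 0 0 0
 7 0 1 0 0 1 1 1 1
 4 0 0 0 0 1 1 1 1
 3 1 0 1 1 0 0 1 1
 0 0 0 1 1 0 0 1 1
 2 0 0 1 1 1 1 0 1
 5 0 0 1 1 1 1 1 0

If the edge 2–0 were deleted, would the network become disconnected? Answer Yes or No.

Even without that edge, 2 still reaches 0 via 2 – 7 – 0, so the network stays connected. Not a bridge.

No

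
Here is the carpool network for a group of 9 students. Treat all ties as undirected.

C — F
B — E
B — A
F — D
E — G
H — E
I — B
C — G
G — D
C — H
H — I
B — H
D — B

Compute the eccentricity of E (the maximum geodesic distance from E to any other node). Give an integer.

3

Distances from E: A:2, B:1, C:2, D:2, F:3, G:1, H:1, I:2.
The largest is 3 (to F), so the eccentricity of E is 3.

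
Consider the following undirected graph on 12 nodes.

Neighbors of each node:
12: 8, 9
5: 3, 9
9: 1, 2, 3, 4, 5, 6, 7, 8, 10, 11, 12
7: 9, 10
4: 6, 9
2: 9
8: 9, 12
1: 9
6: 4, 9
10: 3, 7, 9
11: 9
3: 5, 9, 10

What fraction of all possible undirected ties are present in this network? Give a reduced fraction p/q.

There are 16 edges and 12 nodes, so the maximum possible is C(12,2) = 66.
Density = 16/66 = 8/33.

8/33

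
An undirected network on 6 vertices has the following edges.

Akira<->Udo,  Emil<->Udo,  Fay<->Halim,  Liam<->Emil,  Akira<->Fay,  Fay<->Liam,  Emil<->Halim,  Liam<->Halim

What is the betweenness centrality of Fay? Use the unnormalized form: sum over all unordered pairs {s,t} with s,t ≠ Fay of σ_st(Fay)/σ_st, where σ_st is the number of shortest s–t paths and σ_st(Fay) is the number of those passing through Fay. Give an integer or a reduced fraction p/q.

Pairs whose geodesics pass through Fay — Halim–Akira: 1; Akira–Liam: 1.
All other pairs contribute 0.
Summing the contributions gives betweenness(Fay) = 2.

2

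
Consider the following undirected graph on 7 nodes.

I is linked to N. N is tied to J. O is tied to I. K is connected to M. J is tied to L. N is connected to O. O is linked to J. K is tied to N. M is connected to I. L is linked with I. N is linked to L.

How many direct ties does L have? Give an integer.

3

L is directly tied to I, J, and N. That is 3 neighbors, so the degree of L is 3.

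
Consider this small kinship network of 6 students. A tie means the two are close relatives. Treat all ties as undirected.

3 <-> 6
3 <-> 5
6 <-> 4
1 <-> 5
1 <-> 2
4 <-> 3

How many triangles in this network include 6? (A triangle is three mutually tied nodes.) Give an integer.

6's neighbors: 3 and 4.
Neighbor pairs that are themselves tied: 6–3–4. Each forms one triangle with 6, for 1 in total.

1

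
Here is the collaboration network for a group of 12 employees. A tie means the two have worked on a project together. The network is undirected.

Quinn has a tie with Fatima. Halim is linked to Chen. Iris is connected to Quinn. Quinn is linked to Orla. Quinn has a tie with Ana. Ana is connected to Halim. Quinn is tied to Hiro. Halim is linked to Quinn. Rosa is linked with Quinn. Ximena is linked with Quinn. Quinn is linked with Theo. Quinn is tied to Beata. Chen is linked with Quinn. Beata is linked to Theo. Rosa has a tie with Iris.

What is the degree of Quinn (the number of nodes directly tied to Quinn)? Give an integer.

11

Quinn is directly tied to Ana, Beata, Chen, Fatima, Halim, Hiro, Iris, Orla, Rosa, Theo, and Ximena. That is 11 neighbors, so the degree of Quinn is 11.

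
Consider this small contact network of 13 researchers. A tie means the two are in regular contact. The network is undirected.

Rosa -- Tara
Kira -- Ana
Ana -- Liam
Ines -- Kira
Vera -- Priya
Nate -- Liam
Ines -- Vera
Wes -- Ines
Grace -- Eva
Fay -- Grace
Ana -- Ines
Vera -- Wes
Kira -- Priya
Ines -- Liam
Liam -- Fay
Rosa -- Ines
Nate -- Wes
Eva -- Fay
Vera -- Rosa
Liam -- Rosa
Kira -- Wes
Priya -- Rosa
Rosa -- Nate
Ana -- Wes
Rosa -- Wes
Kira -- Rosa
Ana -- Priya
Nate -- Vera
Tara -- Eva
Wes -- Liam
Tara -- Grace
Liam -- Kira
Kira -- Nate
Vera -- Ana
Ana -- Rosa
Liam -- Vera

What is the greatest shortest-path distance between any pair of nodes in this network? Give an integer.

Eccentricity of each node (its greatest distance to any other): Ana:3, Eva:3, Fay:3, Grace:3, Ines:3, Kira:3, Liam:2, Nate:3, Priya:3, Rosa:2, Tara:2, Vera:3, Wes:3.
The maximum eccentricity is 3, realized for instance by the pair Wes–Grace via Wes – Liam – Fay – Grace. So the diameter is 3.

3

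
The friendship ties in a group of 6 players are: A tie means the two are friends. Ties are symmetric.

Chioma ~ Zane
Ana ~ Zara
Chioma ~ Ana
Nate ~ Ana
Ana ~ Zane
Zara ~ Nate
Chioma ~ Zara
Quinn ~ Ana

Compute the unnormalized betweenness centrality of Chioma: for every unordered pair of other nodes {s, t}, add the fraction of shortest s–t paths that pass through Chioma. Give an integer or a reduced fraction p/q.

Pairs whose geodesics pass through Chioma — Zara–Zane: 1/2.
All other pairs contribute 0.
Summing the contributions gives betweenness(Chioma) = 1/2.

1/2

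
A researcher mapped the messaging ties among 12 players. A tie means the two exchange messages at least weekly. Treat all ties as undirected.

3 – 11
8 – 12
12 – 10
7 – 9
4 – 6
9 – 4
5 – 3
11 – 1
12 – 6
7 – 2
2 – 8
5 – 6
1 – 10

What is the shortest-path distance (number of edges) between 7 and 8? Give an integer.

2

One shortest route is 7 – 2 – 8, which uses 2 edges, and 7 and 8 are not directly tied, so nothing shorter exists. So d(7,8) = 2.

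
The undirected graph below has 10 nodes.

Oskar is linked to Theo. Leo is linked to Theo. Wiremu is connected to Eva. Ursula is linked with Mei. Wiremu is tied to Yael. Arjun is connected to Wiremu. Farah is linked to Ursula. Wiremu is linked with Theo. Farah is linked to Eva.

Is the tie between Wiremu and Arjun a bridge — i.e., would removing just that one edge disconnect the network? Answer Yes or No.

Yes

Without the Wiremu–Arjun edge there is no alternate route between Wiremu and Arjun, so the network disconnects. It is a bridge.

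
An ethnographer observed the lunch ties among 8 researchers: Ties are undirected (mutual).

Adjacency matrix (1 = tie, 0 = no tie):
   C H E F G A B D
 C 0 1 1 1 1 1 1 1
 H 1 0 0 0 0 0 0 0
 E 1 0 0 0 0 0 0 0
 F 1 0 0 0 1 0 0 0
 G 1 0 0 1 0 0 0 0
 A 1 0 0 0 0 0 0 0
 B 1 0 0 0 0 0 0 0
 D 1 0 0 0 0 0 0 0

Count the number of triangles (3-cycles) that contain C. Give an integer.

1

C's neighbors: A, B, D, E, F, G, and H.
Neighbor pairs that are themselves tied: C–F–G. Each forms one triangle with C, for 1 in total.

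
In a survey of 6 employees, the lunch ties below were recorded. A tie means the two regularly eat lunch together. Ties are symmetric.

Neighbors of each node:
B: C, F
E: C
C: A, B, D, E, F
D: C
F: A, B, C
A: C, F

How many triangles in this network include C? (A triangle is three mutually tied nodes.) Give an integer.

2

C's neighbors: A, B, D, E, and F.
Neighbor pairs that are themselves tied: C–A–F; C–B–F. Each forms one triangle with C, for 2 in total.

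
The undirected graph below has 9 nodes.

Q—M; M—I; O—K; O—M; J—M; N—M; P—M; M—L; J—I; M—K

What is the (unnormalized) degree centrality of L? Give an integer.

1

L is directly tied to M. That is 1 neighbor, so the degree of L is 1.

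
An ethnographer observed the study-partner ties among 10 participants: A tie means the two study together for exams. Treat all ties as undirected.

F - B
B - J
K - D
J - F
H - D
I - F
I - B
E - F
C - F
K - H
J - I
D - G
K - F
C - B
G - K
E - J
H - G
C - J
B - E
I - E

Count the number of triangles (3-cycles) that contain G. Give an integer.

3

G's neighbors: D, H, and K.
Neighbor pairs that are themselves tied: G–D–H; G–D–K; G–H–K. Each forms one triangle with G, for 3 in total.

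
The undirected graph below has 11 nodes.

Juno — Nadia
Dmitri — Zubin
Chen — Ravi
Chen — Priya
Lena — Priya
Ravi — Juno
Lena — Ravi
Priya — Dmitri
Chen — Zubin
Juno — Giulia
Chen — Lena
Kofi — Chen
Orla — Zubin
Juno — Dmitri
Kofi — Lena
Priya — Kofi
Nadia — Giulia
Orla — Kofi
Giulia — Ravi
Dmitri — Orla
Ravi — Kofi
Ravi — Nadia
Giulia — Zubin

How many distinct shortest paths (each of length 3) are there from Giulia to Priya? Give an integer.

6

The shortest distance is 3. The length-3 paths are: Giulia–Ravi–Kofi–Priya; Giulia–Ravi–Chen–Priya; Giulia–Zubin–Chen–Priya; Giulia–Ravi–Lena–Priya; Giulia–Juno–Dmitri–Priya; Giulia–Zubin–Dmitri–Priya.
That gives 6 distinct shortest paths.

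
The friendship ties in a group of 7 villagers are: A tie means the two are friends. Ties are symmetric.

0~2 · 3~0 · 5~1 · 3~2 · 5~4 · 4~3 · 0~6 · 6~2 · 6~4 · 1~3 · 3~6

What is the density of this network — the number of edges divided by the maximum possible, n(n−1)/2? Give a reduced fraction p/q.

11/21

There are 11 edges and 7 nodes, so the maximum possible is C(7,2) = 21.
Density = 11/21.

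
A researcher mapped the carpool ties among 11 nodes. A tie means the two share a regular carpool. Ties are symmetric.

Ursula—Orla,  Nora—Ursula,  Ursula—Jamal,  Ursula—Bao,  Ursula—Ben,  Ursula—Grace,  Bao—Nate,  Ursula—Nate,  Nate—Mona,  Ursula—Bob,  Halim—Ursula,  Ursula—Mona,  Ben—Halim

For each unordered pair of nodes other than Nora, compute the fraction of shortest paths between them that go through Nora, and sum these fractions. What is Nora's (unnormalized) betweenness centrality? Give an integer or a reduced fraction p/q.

0

No shortest path between any pair of other nodes passes through Nora.
Summing the contributions gives betweenness(Nora) = 0.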